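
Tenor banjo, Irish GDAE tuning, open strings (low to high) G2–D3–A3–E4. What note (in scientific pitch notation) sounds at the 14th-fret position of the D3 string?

The open D3 string plus 14 semitones: D–D#–E–F–…–D–D#–E.
The walk passes from B into C once, so the octave number goes from 3 to 4.

E4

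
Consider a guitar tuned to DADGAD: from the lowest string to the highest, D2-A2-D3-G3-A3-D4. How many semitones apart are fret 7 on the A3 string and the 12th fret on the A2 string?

7 semitones

A3 at fret 7 → E4 (MIDI 64); A2 at fret 12 → A3 (MIDI 57).
64 − 57 = 7, so the two pitches are 7 semitones apart, with E4 the higher.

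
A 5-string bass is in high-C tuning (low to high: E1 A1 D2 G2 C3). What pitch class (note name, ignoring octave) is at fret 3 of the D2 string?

F

D2 is MIDI 38. Adding 3 gives 41; 41 mod 12 = 5, i.e. F.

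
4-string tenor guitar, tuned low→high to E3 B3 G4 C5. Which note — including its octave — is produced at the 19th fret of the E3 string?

The open E3 string plus 19 semitones: E–F–F#–G–…–A–A#–B.
The walk passes from B into C once, so the octave number goes from 3 to 4.

B4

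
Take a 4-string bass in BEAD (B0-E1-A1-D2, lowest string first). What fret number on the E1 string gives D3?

22

D3 is 22 semitones above the open E1 (E–F–F#–G–…–C–C#–D), so it sits at fret 22.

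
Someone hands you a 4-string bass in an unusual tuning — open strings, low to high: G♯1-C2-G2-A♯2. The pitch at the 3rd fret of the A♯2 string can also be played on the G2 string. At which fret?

A♯2 at fret 3 is A♯2 + 3 semitones = C♯3.
The open G2 string is 3 semitones below the open A♯2, so the same pitch on the G2 string lies at fret 3 + 3 = 6.

6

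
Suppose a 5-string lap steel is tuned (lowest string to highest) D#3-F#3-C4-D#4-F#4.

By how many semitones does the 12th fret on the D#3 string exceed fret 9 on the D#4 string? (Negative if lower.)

-9 semitones

D#3 at fret 12 → D#4 (MIDI 63); D#4 at fret 9 → C5 (MIDI 72).
63 − 72 = -9, so the two pitches are 9 semitones apart.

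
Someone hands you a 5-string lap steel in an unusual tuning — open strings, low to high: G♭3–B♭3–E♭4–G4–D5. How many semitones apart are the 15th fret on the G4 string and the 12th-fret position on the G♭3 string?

G4 at fret 15 → B♭5 (MIDI 82); G♭3 at fret 12 → G♭4 (MIDI 66).
82 − 66 = 16, so the two pitches are 16 semitones apart, with B♭5 the higher.

16 semitones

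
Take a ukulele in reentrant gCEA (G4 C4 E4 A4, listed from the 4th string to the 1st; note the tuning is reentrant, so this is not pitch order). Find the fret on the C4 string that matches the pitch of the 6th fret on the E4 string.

10

Fret 6 on E4 is MIDI 64 + 6 = 70 (A#4). On the C4 string (open MIDI 60), that pitch is 70 − 60 = fret 10.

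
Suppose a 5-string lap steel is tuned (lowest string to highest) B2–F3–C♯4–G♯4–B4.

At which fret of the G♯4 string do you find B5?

15

B5 is 15 semitones above the open G♯4 (G#–A–A#–B–…–A–A#–B), so it sits at fret 15.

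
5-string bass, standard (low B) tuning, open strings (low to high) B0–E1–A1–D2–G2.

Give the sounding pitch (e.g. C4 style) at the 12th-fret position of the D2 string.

D3

The open D2 string plus 12 semitones: D–D#–E–F–…–C–C#–D.
The walk passes from B into C once, so the octave number goes from 2 to 3.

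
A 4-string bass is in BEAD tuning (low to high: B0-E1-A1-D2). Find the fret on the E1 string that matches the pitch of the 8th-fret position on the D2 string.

D2 at fret 8 is D2 + 8 semitones = A♯2.
The open E1 string is 10 semitones below the open D2, so the same pitch on the E1 string lies at fret 8 + 10 = 18.

18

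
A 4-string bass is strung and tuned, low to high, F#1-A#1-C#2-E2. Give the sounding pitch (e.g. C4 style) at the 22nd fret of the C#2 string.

C#2 is MIDI 37. Adding 22 gives 59, which is B3.

B3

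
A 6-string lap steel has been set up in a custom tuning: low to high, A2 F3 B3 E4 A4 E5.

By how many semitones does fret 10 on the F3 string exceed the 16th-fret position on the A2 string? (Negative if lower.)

F3 at fret 10 → D#4 (MIDI 63); A2 at fret 16 → C#4 (MIDI 61).
63 − 61 = 2, so the two pitches are 2 semitones apart.

2 semitones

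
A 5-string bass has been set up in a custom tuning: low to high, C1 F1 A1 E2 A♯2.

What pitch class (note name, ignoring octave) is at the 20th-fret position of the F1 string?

C♯

The open F1 string plus 20 semitones: F–F#–G–G#–…–B–C–C#.
(Equivalently spelled D♭.)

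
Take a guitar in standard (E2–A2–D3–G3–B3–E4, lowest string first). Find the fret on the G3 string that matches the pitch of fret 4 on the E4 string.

Fret 4 on E4 is MIDI 64 + 4 = 68 (G#4). On the G3 string (open MIDI 55), that pitch is 68 − 55 = fret 13.

13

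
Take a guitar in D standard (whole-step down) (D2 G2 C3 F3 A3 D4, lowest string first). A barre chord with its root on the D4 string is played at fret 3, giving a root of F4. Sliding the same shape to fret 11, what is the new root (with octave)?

Moving from fret 3 to fret 11 shifts the root by 8 semitones.
F4 up 8 semitones is C♯5.

C♯5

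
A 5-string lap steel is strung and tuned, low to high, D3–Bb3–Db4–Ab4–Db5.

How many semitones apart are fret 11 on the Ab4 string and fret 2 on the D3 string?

Ab4 at fret 11 → G5 (MIDI 79); D3 at fret 2 → E3 (MIDI 52).
79 − 52 = 27, so the two pitches are 27 semitones apart, with G5 the higher.

27 semitones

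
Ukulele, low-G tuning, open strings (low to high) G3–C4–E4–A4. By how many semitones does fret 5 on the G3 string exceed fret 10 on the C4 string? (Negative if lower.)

G3 at fret 5 → C4 (MIDI 60); C4 at fret 10 → A#4 (MIDI 70).
60 − 70 = -10, so the two pitches are 10 semitones apart.

-10 semitones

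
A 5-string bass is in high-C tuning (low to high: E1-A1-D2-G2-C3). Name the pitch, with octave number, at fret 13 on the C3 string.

C3 is MIDI 48. Adding 13 gives 61, which is C♯4.
(Equivalently spelled D♭4.)

C♯4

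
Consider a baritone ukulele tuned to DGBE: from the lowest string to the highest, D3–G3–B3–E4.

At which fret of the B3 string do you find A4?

10

A4 is 10 semitones above the open B3 (B–C–C#–D–…–G–G#–A), so it sits at fret 10.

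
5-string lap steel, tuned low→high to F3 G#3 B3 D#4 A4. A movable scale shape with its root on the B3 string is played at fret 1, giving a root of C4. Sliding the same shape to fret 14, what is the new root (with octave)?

Moving from fret 1 to fret 14 shifts the root by 13 semitones.
C4 up 13 semitones is C#5.

C#5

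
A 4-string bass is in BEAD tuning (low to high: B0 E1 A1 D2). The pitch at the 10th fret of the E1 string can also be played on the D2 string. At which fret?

0

Fret 10 on E1 is MIDI 28 + 10 = 38 (D2). On the D2 string (open MIDI 38), that pitch is 38 − 38 = fret 0.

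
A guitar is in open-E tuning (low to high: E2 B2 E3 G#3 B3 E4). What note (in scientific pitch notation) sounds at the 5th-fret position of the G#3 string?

C#4

G#3 is MIDI 56. Adding 5 gives 61, which is C#4.
(Equivalently spelled Db4.)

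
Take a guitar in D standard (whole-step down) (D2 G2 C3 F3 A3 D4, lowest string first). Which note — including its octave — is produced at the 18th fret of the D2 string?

D2 is MIDI 38. Adding 18 gives 56, which is G#3.

G#3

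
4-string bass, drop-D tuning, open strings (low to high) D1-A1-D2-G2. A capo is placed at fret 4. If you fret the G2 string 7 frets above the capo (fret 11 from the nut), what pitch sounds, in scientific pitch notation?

The capo raises the open G2 by 4 semitones to B2; fretting 7 more gives G2 + 4 + 7 = G2 + 11 semitones = F♯3.

F♯3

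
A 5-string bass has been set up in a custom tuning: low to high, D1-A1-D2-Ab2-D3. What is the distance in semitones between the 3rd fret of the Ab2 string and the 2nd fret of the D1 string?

19 semitones

Ab2 at fret 3 → B2 (MIDI 47); D1 at fret 2 → E1 (MIDI 28).
47 − 28 = 19, so the two pitches are 19 semitones apart, with B2 the higher.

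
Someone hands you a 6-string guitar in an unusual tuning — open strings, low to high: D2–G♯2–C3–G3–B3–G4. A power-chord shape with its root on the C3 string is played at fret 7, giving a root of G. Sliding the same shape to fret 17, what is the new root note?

Moving from fret 7 to fret 17 shifts the root by 10 semitones.
G up 10 semitones is F.

F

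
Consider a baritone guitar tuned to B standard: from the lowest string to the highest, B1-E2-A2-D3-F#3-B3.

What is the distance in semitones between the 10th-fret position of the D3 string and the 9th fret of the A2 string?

6 semitones

D3 at fret 10 → C4 (MIDI 60); A2 at fret 9 → F#3 (MIDI 54).
60 − 54 = 6, so the two pitches are 6 semitones apart, with C4 the higher.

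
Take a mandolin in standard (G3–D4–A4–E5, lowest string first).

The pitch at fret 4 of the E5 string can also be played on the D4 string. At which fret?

18

E5 at fret 4 is E5 + 4 semitones = G#5.
The open D4 string is 14 semitones below the open E5, so the same pitch on the D4 string lies at fret 4 + 14 = 18.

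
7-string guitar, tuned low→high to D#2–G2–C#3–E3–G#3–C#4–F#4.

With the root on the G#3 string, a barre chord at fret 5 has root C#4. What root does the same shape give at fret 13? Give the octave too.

A4

Moving from fret 5 to fret 13 shifts the root by 8 semitones.
C#4 up 8 semitones is A4.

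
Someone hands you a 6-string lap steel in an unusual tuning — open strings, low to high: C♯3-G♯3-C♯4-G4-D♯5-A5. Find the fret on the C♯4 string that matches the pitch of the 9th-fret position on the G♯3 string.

4

G♯3 at fret 9 is G♯3 + 9 semitones = F4.
The open C♯4 string is 5 semitones above the open G♯3, so the same pitch on the C♯4 string lies at fret 9 − 5 = 4.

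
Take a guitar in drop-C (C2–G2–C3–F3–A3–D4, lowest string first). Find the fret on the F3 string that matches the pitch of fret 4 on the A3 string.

8

A3 at fret 4 is A3 + 4 semitones = C#4.
The open F3 string is 4 semitones below the open A3, so the same pitch on the F3 string lies at fret 4 + 4 = 8.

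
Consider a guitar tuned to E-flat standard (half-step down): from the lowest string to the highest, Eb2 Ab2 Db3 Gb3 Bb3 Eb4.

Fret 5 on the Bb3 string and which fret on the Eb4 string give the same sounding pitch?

0

Fret 5 on Bb3 is MIDI 58 + 5 = 63 (Eb4). On the Eb4 string (open MIDI 63), that pitch is 63 − 63 = fret 0.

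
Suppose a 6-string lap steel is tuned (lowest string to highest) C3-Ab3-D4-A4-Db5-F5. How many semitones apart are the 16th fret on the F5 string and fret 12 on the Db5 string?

8 semitones

F5 at fret 16 → A6 (MIDI 93); Db5 at fret 12 → Db6 (MIDI 85).
93 − 85 = 8, so the two pitches are 8 semitones apart, with A6 the higher.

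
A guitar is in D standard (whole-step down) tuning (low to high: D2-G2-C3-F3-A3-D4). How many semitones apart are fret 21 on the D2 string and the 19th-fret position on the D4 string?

D2 at fret 21 → B3 (MIDI 59); D4 at fret 19 → A5 (MIDI 81).
59 − 81 = -22, so the two pitches are 22 semitones apart, with A5 the higher.

22 semitones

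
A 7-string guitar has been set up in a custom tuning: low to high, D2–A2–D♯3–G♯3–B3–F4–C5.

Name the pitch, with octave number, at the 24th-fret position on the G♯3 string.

G♯3 is MIDI 56. Adding 24 gives 80, which is G♯5.

G♯5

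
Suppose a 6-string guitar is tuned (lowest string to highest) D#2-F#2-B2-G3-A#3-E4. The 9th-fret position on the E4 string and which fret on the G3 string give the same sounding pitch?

E4 at fret 9 is E4 + 9 semitones = C#5.
The open G3 string is 9 semitones below the open E4, so the same pitch on the G3 string lies at fret 9 + 9 = 18.

18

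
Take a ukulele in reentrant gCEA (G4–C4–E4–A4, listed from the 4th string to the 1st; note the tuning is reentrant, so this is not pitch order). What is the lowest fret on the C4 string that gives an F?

5

From C4, count semitones up the chromatic scale until reaching F: C–C#–D–D#–E–F — 5 steps.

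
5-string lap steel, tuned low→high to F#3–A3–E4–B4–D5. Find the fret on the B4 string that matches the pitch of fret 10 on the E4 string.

3

E4 at fret 10 is E4 + 10 semitones = D5.
The open B4 string is 7 semitones above the open E4, so the same pitch on the B4 string lies at fret 10 − 7 = 3.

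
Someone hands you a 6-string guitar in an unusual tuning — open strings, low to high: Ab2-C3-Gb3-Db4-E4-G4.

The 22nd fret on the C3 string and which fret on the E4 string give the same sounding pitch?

6

C3 at fret 22 is C3 + 22 semitones = Bb4.
The open E4 string is 16 semitones above the open C3, so the same pitch on the E4 string lies at fret 22 − 16 = 6.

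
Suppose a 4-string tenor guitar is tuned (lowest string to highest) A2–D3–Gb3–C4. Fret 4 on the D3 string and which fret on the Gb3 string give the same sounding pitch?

0

D3 at fret 4 is D3 + 4 semitones = Gb3.
The open Gb3 string is 4 semitones above the open D3, so the same pitch on the Gb3 string lies at fret 4 − 4 = 0.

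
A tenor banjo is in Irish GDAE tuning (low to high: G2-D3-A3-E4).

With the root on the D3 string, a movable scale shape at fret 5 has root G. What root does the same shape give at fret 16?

F#

Moving from fret 5 to fret 16 shifts the root by 11 semitones.
G up 11 semitones is F#.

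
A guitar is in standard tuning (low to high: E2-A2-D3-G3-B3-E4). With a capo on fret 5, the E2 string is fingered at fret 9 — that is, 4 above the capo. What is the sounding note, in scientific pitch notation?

The capo raises the open E2 by 5 semitones to A2; fretting 4 more gives E2 + 5 + 4 = E2 + 9 semitones = C♯3.
(Also written D♭.)

C♯3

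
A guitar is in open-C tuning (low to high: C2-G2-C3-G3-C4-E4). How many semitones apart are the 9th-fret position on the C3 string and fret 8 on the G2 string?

6 semitones

C3 at fret 9 → A3 (MIDI 57); G2 at fret 8 → D#3 (MIDI 51).
57 − 51 = 6, so the two pitches are 6 semitones apart, with A3 the higher.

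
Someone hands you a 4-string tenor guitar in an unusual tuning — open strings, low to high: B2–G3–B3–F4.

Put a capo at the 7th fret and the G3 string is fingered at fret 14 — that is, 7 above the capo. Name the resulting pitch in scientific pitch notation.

A4

The capo raises the open G3 by 7 semitones to D4; fretting 7 more gives G3 + 7 + 7 = G3 + 14 semitones = A4.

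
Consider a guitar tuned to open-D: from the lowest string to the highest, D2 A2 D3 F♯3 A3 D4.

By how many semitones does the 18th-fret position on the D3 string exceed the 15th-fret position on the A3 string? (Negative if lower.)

-4 semitones

D3 at fret 18 → G♯4 (MIDI 68); A3 at fret 15 → C5 (MIDI 72).
68 − 72 = -4, so the two pitches are 4 semitones apart.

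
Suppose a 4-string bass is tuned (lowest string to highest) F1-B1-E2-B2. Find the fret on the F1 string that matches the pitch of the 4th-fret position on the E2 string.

Fret 4 on E2 is MIDI 40 + 4 = 44 (G♯2). On the F1 string (open MIDI 29), that pitch is 44 − 29 = fret 15.

15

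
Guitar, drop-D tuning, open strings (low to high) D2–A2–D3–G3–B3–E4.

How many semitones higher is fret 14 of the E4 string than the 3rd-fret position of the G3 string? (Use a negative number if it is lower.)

E4 at fret 14 → F#5 (MIDI 78); G3 at fret 3 → A#3 (MIDI 58).
78 − 58 = 20, so the two pitches are 20 semitones apart.

20 semitones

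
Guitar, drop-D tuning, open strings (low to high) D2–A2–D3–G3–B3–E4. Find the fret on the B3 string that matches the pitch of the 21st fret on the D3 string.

D3 at fret 21 is D3 + 21 semitones = B4.
The open B3 string is 9 semitones above the open D3, so the same pitch on the B3 string lies at fret 21 − 9 = 12.

12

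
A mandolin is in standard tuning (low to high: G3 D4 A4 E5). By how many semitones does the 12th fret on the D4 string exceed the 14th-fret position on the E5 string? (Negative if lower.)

D4 at fret 12 → D5 (MIDI 74); E5 at fret 14 → F♯6 (MIDI 90).
74 − 90 = -16, so the two pitches are 16 semitones apart.

-16 semitones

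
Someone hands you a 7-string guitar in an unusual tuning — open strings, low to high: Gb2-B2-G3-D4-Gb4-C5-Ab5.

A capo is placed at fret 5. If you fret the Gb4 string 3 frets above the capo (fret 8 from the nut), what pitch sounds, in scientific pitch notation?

The capo raises the open Gb4 by 5 semitones to B4; fretting 3 more gives Gb4 + 5 + 3 = Gb4 + 8 semitones = D5.

D5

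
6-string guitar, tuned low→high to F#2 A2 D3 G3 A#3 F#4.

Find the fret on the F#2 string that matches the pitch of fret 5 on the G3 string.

G3 at fret 5 is G3 + 5 semitones = C4.
The open F#2 string is 13 semitones below the open G3, so the same pitch on the F#2 string lies at fret 5 + 13 = 18.

18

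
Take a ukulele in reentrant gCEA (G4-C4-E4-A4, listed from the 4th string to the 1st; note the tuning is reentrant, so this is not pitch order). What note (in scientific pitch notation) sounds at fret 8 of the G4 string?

D♯5

Each fret is one semitone, so G4 + 8 = D♯5.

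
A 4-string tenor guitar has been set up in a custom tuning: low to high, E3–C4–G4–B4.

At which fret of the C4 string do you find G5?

19

G5 is 19 semitones above the open C4 (C–C#–D–D#–…–F–F#–G), so it sits at fret 19.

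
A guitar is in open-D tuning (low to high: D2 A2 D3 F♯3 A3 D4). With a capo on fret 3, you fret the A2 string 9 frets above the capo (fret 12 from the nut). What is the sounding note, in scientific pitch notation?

A3

The capo raises the open A2 by 3 semitones to C3; fretting 9 more gives A2 + 3 + 9 = A2 + 12 semitones = A3.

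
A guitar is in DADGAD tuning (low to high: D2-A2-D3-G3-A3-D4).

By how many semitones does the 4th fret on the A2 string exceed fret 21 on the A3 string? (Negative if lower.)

A2 at fret 4 → C#3 (MIDI 49); A3 at fret 21 → F#5 (MIDI 78).
49 − 78 = -29, so the two pitches are 29 semitones apart.

-29 semitones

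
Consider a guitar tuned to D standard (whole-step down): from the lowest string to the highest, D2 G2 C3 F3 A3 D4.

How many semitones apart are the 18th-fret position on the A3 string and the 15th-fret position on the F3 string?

7 semitones

A3 at fret 18 → D#5 (MIDI 75); F3 at fret 15 → G#4 (MIDI 68).
75 − 68 = 7, so the two pitches are 7 semitones apart, with D#5 the higher.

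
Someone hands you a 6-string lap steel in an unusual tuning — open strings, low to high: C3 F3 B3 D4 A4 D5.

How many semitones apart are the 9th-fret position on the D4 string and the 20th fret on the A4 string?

D4 at fret 9 → B4 (MIDI 71); A4 at fret 20 → F6 (MIDI 89).
71 − 89 = -18, so the two pitches are 18 semitones apart, with F6 the higher.

18 semitones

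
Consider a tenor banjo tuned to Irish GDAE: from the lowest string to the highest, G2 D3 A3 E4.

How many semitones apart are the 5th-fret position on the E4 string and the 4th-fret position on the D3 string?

15 semitones

E4 at fret 5 → A4 (MIDI 69); D3 at fret 4 → F♯3 (MIDI 54).
69 − 54 = 15, so the two pitches are 15 semitones apart, with A4 the higher.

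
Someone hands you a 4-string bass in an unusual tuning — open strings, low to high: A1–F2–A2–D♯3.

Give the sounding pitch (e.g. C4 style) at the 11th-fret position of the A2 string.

A2 is MIDI 45. Adding 11 gives 56, which is G♯3.
(Equivalently spelled A♭3.)

G♯3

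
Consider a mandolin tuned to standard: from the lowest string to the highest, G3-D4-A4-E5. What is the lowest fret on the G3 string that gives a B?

4

From G3, count semitones up the chromatic scale until reaching B: G–G#–A–A#–B — 4 steps.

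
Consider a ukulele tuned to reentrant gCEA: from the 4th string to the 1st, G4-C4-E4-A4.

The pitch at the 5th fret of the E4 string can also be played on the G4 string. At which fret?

Fret 5 on E4 is MIDI 64 + 5 = 69 (A4). On the G4 string (open MIDI 67), that pitch is 69 − 67 = fret 2.

2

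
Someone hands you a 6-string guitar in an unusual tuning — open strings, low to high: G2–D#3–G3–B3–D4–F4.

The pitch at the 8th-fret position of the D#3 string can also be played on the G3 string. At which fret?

4

D#3 at fret 8 is D#3 + 8 semitones = B3.
The open G3 string is 4 semitones above the open D#3, so the same pitch on the G3 string lies at fret 8 − 4 = 4.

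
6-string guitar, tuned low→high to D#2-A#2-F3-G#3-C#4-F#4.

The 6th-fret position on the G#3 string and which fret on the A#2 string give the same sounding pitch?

16

Fret 6 on G#3 is MIDI 56 + 6 = 62 (D4). On the A#2 string (open MIDI 46), that pitch is 62 − 46 = fret 16.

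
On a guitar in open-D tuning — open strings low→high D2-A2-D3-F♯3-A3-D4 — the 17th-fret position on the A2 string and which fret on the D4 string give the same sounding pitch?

0

Fret 17 on A2 is MIDI 45 + 17 = 62 (D4). On the D4 string (open MIDI 62), that pitch is 62 − 62 = fret 0.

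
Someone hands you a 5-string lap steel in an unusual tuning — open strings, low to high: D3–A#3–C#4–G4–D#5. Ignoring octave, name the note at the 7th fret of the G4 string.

The open G4 string plus 7 semitones: G–G#–A–A#–B–C–C#–D.

D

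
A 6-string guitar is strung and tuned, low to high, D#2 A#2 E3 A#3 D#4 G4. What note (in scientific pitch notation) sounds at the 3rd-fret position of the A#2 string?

C#3

A#2 is MIDI 46. Adding 3 gives 49, which is C#3.
(Equivalently spelled Db3.)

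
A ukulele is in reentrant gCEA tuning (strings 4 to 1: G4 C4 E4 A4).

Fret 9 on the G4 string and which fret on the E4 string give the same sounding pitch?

12

G4 at fret 9 is G4 + 9 semitones = E5.
The open E4 string is 3 semitones below the open G4, so the same pitch on the E4 string lies at fret 9 + 3 = 12.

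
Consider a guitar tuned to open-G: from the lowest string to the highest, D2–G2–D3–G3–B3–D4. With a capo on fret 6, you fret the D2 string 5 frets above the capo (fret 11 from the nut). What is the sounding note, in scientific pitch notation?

The capo raises the open D2 by 6 semitones to G♯2; fretting 5 more gives D2 + 6 + 5 = D2 + 11 semitones = C♯3.

C♯3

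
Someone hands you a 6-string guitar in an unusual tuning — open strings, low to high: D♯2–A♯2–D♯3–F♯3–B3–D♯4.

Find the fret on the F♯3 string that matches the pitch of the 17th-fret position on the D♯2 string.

D♯2 at fret 17 is D♯2 + 17 semitones = G♯3.
The open F♯3 string is 15 semitones above the open D♯2, so the same pitch on the F♯3 string lies at fret 17 − 15 = 2.

2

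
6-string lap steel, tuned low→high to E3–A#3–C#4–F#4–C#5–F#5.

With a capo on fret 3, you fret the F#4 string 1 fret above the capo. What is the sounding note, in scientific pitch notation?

The capo raises the open F#4 by 3 semitones to A4; fretting 1 more gives F#4 + 3 + 1 = F#4 + 4 semitones = A#4.

A#4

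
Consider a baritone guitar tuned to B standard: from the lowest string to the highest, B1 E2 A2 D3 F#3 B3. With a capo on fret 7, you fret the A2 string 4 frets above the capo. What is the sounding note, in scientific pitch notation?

G#3

The capo raises the open A2 by 7 semitones to E3; fretting 4 more gives A2 + 7 + 4 = A2 + 11 semitones = G#3.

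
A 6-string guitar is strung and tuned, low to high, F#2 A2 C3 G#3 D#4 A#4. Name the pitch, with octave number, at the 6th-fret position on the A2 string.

The open A2 string plus 6 semitones: A–A#–B–C–C#–D–D#.
The walk passes from B into C once, so the octave number goes from 2 to 3.
(Equivalently spelled Eb3.)

D#3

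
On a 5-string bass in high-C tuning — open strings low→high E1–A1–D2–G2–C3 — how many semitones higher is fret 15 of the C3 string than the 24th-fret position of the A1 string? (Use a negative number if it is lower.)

6 semitones

C3 at fret 15 → D♯4 (MIDI 63); A1 at fret 24 → A3 (MIDI 57).
63 − 57 = 6, so the two pitches are 6 semitones apart.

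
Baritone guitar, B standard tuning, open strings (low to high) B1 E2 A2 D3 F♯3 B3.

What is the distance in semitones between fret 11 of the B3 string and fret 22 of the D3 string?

2 semitones

B3 at fret 11 → A♯4 (MIDI 70); D3 at fret 22 → C5 (MIDI 72).
70 − 72 = -2, so the two pitches are 2 semitones apart, with C5 the higher.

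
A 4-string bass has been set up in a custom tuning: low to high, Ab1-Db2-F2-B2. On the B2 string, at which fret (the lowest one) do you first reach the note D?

From B2, count semitones up the chromatic scale until reaching D: B–C–Db–D — 3 steps.

3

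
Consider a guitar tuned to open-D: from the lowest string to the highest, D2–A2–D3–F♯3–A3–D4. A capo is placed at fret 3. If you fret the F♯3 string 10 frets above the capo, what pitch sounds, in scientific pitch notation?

G4

The capo raises the open F♯3 by 3 semitones to A3; fretting 10 more gives F♯3 + 3 + 10 = F♯3 + 13 semitones = G4.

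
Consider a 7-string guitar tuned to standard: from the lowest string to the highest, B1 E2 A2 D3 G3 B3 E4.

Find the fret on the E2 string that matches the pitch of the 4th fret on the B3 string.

B3 at fret 4 is B3 + 4 semitones = D♯4.
The open E2 string is 19 semitones below the open B3, so the same pitch on the E2 string lies at fret 4 + 19 = 23.

23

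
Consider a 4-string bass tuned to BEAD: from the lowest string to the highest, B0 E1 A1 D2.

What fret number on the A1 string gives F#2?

9

F#2 is 9 semitones above the open A1 (A–A#–B–C–C#–D–D#–E–F–F#), so it sits at fret 9.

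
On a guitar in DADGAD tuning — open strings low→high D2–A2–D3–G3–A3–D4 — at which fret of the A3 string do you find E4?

E4 is 7 semitones above the open A3 (A–A#–B–C–C#–D–D#–E), so it sits at fret 7.

7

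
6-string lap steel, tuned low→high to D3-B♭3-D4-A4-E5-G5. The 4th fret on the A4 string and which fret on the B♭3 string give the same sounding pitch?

Fret 4 on A4 is MIDI 69 + 4 = 73 (D♭5). On the B♭3 string (open MIDI 58), that pitch is 73 − 58 = fret 15.

15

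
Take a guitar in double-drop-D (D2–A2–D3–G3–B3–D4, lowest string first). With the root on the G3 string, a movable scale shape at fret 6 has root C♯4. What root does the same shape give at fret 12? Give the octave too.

G4

Moving from fret 6 to fret 12 shifts the root by 6 semitones.
C♯4 up 6 semitones is G4.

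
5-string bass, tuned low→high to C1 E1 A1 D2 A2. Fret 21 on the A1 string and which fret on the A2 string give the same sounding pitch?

A1 at fret 21 is A1 + 21 semitones = F♯3.
The open A2 string is 12 semitones above the open A1, so the same pitch on the A2 string lies at fret 21 − 12 = 9.

9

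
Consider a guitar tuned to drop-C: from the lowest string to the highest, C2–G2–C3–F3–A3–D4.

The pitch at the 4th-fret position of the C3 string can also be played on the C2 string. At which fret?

C3 at fret 4 is C3 + 4 semitones = E3.
The open C2 string is 12 semitones below the open C3, so the same pitch on the C2 string lies at fret 4 + 12 = 16.

16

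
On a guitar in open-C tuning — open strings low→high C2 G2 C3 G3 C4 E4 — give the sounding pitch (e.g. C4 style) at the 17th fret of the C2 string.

Each fret is one semitone, so C2 + 17 = F3.

F3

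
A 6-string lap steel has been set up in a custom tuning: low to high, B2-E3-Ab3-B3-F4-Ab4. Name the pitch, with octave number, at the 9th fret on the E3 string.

Db4

Each fret is one semitone, so E3 + 9 = Db4.
(Equivalently spelled C#4.)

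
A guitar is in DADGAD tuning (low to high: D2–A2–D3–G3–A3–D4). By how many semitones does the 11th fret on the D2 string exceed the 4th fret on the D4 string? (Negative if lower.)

D2 at fret 11 → C#3 (MIDI 49); D4 at fret 4 → F#4 (MIDI 66).
49 − 66 = -17, so the two pitches are 17 semitones apart.

-17 semitones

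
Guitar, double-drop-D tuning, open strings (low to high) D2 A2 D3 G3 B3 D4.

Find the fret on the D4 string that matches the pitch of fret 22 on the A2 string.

5

Fret 22 on A2 is MIDI 45 + 22 = 67 (G4). On the D4 string (open MIDI 62), that pitch is 67 − 62 = fret 5.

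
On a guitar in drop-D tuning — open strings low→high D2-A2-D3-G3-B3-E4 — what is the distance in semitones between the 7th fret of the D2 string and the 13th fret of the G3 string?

D2 at fret 7 → A2 (MIDI 45); G3 at fret 13 → G#4 (MIDI 68).
45 − 68 = -23, so the two pitches are 23 semitones apart, with G#4 the higher.

23 semitones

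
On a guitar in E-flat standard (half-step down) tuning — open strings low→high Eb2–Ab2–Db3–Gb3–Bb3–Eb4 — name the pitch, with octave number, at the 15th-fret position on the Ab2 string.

Ab2 is MIDI 44. Adding 15 gives 59, which is B3.

B3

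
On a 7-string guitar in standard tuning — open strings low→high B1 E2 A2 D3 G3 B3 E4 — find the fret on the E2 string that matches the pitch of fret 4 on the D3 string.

14

Fret 4 on D3 is MIDI 50 + 4 = 54 (F♯3). On the E2 string (open MIDI 40), that pitch is 54 − 40 = fret 14.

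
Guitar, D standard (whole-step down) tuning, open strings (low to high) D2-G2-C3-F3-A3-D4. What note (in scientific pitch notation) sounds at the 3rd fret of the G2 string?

Each fret is one semitone, so G2 + 3 = A♯2.

A♯2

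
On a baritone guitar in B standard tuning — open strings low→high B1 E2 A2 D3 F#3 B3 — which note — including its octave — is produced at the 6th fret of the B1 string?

F2

B1 is MIDI 35. Adding 6 gives 41, which is F2.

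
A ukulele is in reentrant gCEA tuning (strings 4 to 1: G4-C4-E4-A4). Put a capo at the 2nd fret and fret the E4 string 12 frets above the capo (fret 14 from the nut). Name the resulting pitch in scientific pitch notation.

The capo raises the open E4 by 2 semitones to F#4; fretting 12 more gives E4 + 2 + 12 = E4 + 14 semitones = F#5.

F#5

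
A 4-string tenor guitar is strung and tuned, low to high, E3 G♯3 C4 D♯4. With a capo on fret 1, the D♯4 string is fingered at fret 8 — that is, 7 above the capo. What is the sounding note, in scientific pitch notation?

The capo raises the open D♯4 by 1 semitone to E4; fretting 7 more gives D♯4 + 1 + 7 = D♯4 + 8 semitones = B4.

B4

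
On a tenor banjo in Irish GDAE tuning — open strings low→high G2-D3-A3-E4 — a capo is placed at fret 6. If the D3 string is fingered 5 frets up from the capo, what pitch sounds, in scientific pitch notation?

C#4

The capo raises the open D3 by 6 semitones to G#3; fretting 5 more gives D3 + 6 + 5 = D3 + 11 semitones = C#4.
(Also written Db.)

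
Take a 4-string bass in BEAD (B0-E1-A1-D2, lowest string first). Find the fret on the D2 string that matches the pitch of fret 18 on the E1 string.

8

Fret 18 on E1 is MIDI 28 + 18 = 46 (A♯2). On the D2 string (open MIDI 38), that pitch is 46 − 38 = fret 8.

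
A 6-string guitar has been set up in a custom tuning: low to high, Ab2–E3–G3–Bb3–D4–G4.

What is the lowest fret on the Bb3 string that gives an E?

From Bb3, count semitones up the chromatic scale until reaching E: Bb–B–C–Db–D–Eb–E — 6 steps.

6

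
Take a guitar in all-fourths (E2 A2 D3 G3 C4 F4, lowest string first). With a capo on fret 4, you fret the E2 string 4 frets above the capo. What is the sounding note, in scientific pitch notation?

C3

The capo raises the open E2 by 4 semitones to G♯2; fretting 4 more gives E2 + 4 + 4 = E2 + 8 semitones = C3.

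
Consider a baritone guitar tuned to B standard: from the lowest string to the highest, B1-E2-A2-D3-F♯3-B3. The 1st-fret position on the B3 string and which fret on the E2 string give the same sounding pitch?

20

B3 at fret 1 is B3 + 1 semitone = C4.
The open E2 string is 19 semitones below the open B3, so the same pitch on the E2 string lies at fret 1 + 19 = 20.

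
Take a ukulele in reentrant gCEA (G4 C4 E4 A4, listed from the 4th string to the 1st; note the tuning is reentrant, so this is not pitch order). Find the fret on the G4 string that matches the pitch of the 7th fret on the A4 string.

9

A4 at fret 7 is A4 + 7 semitones = E5.
The open G4 string is 2 semitones below the open A4, so the same pitch on the G4 string lies at fret 7 + 2 = 9.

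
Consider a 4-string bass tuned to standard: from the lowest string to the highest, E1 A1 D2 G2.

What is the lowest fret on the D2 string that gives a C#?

From D2, count semitones up the chromatic scale until reaching C#: D–D#–E–F–…–B–C–C# — 11 steps.

11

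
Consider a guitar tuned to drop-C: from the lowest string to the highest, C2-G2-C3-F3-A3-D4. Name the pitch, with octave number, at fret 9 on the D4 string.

Each fret is one semitone, so D4 + 9 = B4.

B4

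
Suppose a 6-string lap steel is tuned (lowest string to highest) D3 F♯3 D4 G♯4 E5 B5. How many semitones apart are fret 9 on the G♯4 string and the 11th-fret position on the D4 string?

G♯4 at fret 9 → F5 (MIDI 77); D4 at fret 11 → C♯5 (MIDI 73).
77 − 73 = 4, so the two pitches are 4 semitones apart, with F5 the higher.

4 semitones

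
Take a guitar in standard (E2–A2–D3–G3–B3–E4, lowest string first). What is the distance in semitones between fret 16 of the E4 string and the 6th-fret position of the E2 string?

E4 at fret 16 → G#5 (MIDI 80); E2 at fret 6 → A#2 (MIDI 46).
80 − 46 = 34, so the two pitches are 34 semitones apart, with G#5 the higher.

34 semitones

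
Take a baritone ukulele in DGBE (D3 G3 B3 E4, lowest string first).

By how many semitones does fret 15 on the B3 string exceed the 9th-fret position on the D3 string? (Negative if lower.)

B3 at fret 15 → D5 (MIDI 74); D3 at fret 9 → B3 (MIDI 59).
74 − 59 = 15, so the two pitches are 15 semitones apart.

15 semitones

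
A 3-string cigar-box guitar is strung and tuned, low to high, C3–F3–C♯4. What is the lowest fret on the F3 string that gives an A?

From F3, count semitones up the chromatic scale until reaching A: F–F#–G–G#–A — 4 steps.

4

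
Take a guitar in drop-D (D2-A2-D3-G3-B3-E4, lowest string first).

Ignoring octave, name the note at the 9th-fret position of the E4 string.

C#

Each fret is one semitone, so E4 + 9 = C#.
(Equivalently spelled Db.)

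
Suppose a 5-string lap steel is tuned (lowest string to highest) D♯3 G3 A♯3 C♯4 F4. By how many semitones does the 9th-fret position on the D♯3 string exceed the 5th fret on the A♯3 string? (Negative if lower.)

-3 semitones

D♯3 at fret 9 → C4 (MIDI 60); A♯3 at fret 5 → D♯4 (MIDI 63).
60 − 63 = -3, so the two pitches are 3 semitones apart.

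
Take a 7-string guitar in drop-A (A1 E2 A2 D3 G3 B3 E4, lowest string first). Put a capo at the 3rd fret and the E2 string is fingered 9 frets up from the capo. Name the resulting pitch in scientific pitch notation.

E3

The capo raises the open E2 by 3 semitones to G2; fretting 9 more gives E2 + 3 + 9 = E2 + 12 semitones = E3.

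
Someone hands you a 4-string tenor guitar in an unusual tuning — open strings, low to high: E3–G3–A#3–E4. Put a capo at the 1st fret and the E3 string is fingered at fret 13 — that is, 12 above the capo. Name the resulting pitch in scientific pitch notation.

The capo raises the open E3 by 1 semitone to F3; fretting 12 more gives E3 + 1 + 12 = E3 + 13 semitones = F4.

F4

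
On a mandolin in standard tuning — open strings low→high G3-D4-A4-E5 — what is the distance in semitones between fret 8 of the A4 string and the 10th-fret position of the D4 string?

A4 at fret 8 → F5 (MIDI 77); D4 at fret 10 → C5 (MIDI 72).
77 − 72 = 5, so the two pitches are 5 semitones apart, with F5 the higher.

5 semitones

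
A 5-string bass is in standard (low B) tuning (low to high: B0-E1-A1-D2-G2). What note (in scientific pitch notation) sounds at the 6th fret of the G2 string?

Each fret is one semitone, so G2 + 6 = C♯3.
(Equivalently spelled D♭3.)

C♯3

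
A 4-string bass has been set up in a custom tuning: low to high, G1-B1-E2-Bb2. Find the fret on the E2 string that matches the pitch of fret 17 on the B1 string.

Fret 17 on B1 is MIDI 35 + 17 = 52 (E3). On the E2 string (open MIDI 40), that pitch is 52 − 40 = fret 12.

12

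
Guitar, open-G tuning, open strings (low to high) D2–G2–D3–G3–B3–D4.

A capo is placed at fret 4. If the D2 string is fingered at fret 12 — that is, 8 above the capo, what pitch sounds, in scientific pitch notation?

D3

The capo raises the open D2 by 4 semitones to F#2; fretting 8 more gives D2 + 4 + 8 = D2 + 12 semitones = D3.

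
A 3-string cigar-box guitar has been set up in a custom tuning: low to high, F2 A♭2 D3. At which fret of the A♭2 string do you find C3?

4

C3 is 4 semitones above the open A♭2 (Ab–A–Bb–B–C), so it sits at fret 4.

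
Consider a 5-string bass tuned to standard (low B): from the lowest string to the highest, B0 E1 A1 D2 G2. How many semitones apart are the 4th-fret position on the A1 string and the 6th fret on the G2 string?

A1 at fret 4 → C#2 (MIDI 37); G2 at fret 6 → C#3 (MIDI 49).
37 − 49 = -12, so the two pitches are 12 semitones apart, with C#3 the higher.

12 semitones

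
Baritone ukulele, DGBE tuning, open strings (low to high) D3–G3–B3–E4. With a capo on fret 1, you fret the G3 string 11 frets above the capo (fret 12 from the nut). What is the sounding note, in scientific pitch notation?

G4

The capo raises the open G3 by 1 semitone to G#3; fretting 11 more gives G3 + 1 + 11 = G3 + 12 semitones = G4.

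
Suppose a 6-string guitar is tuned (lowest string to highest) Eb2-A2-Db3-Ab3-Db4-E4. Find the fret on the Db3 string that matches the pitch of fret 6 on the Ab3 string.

Fret 6 on Ab3 is MIDI 56 + 6 = 62 (D4). On the Db3 string (open MIDI 49), that pitch is 62 − 49 = fret 13.

13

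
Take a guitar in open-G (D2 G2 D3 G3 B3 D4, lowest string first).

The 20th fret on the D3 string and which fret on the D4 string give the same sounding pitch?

D3 at fret 20 is D3 + 20 semitones = A#4.
The open D4 string is 12 semitones above the open D3, so the same pitch on the D4 string lies at fret 20 − 12 = 8.

8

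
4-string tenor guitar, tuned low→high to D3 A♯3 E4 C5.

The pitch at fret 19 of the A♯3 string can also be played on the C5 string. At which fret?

A♯3 at fret 19 is A♯3 + 19 semitones = F5.
The open C5 string is 14 semitones above the open A♯3, so the same pitch on the C5 string lies at fret 19 − 14 = 5.

5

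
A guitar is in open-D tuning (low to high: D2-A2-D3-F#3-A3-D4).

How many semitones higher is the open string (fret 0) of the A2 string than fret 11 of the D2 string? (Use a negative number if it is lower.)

-4 semitones

A2 at fret 0 → A2 (MIDI 45); D2 at fret 11 → C#3 (MIDI 49).
45 − 49 = -4, so the two pitches are 4 semitones apart.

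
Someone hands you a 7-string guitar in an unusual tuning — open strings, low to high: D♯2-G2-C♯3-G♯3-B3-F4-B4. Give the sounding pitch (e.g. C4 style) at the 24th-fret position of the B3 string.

B5

B3 is MIDI 59. Adding 24 gives 83, which is B5.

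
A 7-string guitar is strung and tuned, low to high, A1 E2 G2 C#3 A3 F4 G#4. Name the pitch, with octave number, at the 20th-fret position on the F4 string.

The open F4 string plus 20 semitones: F–F#–G–G#–…–B–C–C#.
The walk passes from B into C 2 times, so the octave number goes from 4 to 6.
(Equivalently spelled Db6.)

C#6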